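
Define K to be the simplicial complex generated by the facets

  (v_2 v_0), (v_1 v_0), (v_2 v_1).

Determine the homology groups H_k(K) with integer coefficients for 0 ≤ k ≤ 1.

H_0 ≅ Z,  H_1 ≅ Z.

We work with the vertex ordering v_0 < v_1 < v_2. The simplices of K, each written with vertices in increasing order, are:

  0-simplices (3): [v_0], [v_1], [v_2]
  1-simplices (3): [v_0,v_1], [v_0,v_2], [v_1,v_2]

Hence C_0 ≅ Z^3, C_1 ≅ Z^3.

The boundary map ∂_1: C_1 → C_0 maps an edge to its endpoints' difference, ∂[p,q] = q − p. For instance
  ∂[v_0,v_2] = [v_2] − [v_0].
This gives a 3×3 integer matrix of rank 2; reducing to Smith normal form yields diagonal entries (1,1).

From H_k ≅ ker(∂_k) / im(∂_{k+1}) we obtain:

  H_0: rank C_0 − rank ∂_1 = 3 − 2 = 1, and the invariant factors of ∂_1 are all 1, so H_0 = Z.
  H_1: rank ker ∂_1 − rank ∂_2 = (3 − 2) − 0 = 1, and there is no ∂_2, so H_1 = Z.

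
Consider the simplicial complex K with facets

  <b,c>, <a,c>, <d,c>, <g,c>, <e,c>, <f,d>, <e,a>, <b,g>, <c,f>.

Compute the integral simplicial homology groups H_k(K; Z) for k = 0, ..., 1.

H_0 = Z,  H_1 = Z^3.

We work with the vertex ordering a < b < c < d < e < f < g. The simplices of K, each written with vertices in increasing order, are:

  0-simplices (7): a, b, c, d, e, f, g
  1-simplices (9): ac, ae, bc, bg, cd, ce, cf, cg, df

Hence C_0 ≅ Z^7, C_1 ≅ Z^9.

Boundary ∂_1: C_1 → C_0 sends each edge [p,q] (with p < q) to q − p. For instance
  ∂ae = e − a.
The resulting 7×9 matrix has rank 6, and its Smith normal form has invariant factors (1,1,1,1,1,1).

Now H_k = ker ∂_k / im ∂_{k+1}, so:

  H_0: rank C_0 − rank ∂_1 = 7 − 6 = 1, and the invariant factors of ∂_1 are all 1, so H_0 = Z.
  H_1: rank ker ∂_1 − rank ∂_2 = (9 − 6) − 0 = 3, and there is no ∂_2, so H_1 = Z^3.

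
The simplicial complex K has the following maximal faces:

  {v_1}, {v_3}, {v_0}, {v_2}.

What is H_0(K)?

H_0 = Z^4.

Fix the vertex order v_0 < v_1 < v_2 < v_3 and write every simplex with vertices in increasing order. Then dim K = 0 and the simplices of K are:

  0-simplices (4): [v_0], [v_1], [v_2], [v_3]

Hence C_0 ≅ Z^4.

From H_k ≅ ker(∂_k) / im(∂_{k+1}) we obtain:

  H_0: rank C_0 − rank ∂_1 = 4 − 0 = 4, and there is no ∂_1, so H_0 ≅ Z^4.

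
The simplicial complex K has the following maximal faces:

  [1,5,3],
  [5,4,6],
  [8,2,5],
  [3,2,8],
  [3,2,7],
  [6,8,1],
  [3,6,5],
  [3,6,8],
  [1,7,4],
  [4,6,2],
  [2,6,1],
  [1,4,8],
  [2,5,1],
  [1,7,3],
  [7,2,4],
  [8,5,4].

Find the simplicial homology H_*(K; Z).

H_0 ≅ Z,  H_1 ≅ Z^2,  H_2 ≅ Z.

Fix the vertex order 1 < 2 < 3 < 4 < 5 < 6 < 7 < 8 and write every simplex with vertices in increasing order. Then dim K = 2 and the simplices of K are:

  0-simplices (8): [1], [2], [3], [4], [5], [6], [7], [8]
  1-simplices (24): (24 of them)
  2-simplices (16): [1,2,5], [1,2,6], [1,3,5], [1,3,7], [1,4,7], [1,4,8], [1,6,8], [2,3,7], [2,3,8], [2,4,6], [2,4,7], [2,5,8], [3,5,6], [3,6,8], [4,5,6], [4,5,8]

giving chain groups C_0 ≅ Z^8, C_1 ≅ Z^24, C_2 ≅ Z^16.

The boundary map ∂_1: C_1 → C_0 is given by ∂[p,q] = [q] − [p]. For instance
  ∂[4,5] = [5] − [4].
As a 8×24 matrix over Z this has rank 7, with invariant factors (1,1,1,1,1,1,1).

Boundary ∂_2: C_2 → C_1 maps a triangle to the signed sum of its edges. For instance
  ∂[1,3,5] = [3,5] − [1,5] + [1,3],
  ∂[1,2,5] = [2,5] − [1,5] + [1,2].
As a 24×16 matrix over Z this has rank 15, with invariant factors (1,1,1,1,1,1,1,1,1,1,1,1,1,1,1).

Reading off H_k = ker ∂_k / im ∂_{k+1}:

  H_0: rank C_0 − rank ∂_1 = 8 − 7 = 1, and the invariant factors of ∂_1 are all 1, so H_0 = Z.
  H_1: rank ker ∂_1 − rank ∂_2 = (24 − 7) − 15 = 2, and the invariant factors of ∂_2 are all 1, so H_1 = Z^2.
  H_2: rank ker ∂_2 − rank ∂_3 = (16 − 15) − 0 = 1, and there is no ∂_3, so H_2 = Z.

(K is a triangulation of the torus T^2.)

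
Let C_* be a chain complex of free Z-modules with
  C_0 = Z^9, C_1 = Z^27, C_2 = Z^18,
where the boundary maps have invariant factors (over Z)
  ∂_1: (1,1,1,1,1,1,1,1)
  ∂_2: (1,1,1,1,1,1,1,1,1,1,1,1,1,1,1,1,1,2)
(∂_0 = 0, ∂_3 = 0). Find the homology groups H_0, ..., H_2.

H_0: b_0 = 9 − 0 − 8 = 1; torsion from ∂_1 factors > 1: none. So H_0 ≅ Z.
H_1: b_1 = 27 − 8 − 18 = 1; torsion from ∂_2 factors > 1: [2]. So H_1 ≅ Z ⊕ Z/2.
H_2: b_2 = 18 − 18 − 0 = 0; torsion from ∂_3 factors > 1: none. So H_2 ≅ 0.

H_0 ≅ Z,  H_1 ≅ Z ⊕ Z/2,  H_2 = 0.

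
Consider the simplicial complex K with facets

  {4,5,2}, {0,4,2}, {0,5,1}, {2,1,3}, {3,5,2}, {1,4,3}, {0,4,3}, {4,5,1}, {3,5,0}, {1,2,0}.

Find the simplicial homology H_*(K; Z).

K has 6 vertices, 15 edges, 10 triangles.
rank ∂_0 = 0, rank ∂_1 = 5 ⇒ b_0 = 6 − 0 − 5 = 1; all invariant factors of ∂_1 are 1 so no torsion. So H_0 = Z.
rank ∂_1 = 5, rank ∂_2 = 10 ⇒ b_1 = 15 − 5 − 10 = 0; ∂_2 has invariant factor(s) [2] giving torsion. So H_1 = Z/2.
rank ∂_2 = 10, rank ∂_3 = 0 ⇒ b_2 = 10 − 10 − 0 = 0. So H_2 = 0.

H_0 = Z,  H_1 = Z/2,  H_2 = 0.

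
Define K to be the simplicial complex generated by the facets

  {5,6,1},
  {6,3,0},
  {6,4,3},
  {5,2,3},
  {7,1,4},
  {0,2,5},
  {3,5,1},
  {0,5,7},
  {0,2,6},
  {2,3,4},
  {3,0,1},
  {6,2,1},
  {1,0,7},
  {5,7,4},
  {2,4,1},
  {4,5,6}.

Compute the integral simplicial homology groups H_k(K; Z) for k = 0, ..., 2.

H_0 ≅ Z,  H_1 ≅ Z^2,  H_2 ≅ Z.

Take the total order 0 < 1 < 2 < 3 < 4 < 5 < 6 < 7 on the vertex set. Then K (dimension 2) consists of the simplices:

  0-simplices (8): [0], [1], [2], [3], [4], [5], [6], [7]
  1-simplices (24): (24 of them)
  2-simplices (16): [0,1,3], [0,1,7], [0,2,5], [0,2,6], [0,3,6], [0,5,7], [1,2,4], [1,2,6], [1,3,5], [1,4,7], [1,5,6], [2,3,4], [2,3,5], [3,4,6], [4,5,6], [4,5,7]

Hence C_0 ≅ Z^8, C_1 ≅ Z^24, C_2 ≅ Z^16.

∂_1: C_1 → C_0 is given by ∂[p,q] = [q] − [p].
The 8×24 boundary matrix has rank 7 and Smith normal form diag(1,1,1,1,1,1,1).

∂_2: C_2 → C_1 acts by ∂[p,q,r] = [q,r] − [p,r] + [p,q]. For instance
  ∂[0,1,7] = [1,7] − [0,7] + [0,1],
  ∂[0,1,3] = [1,3] − [0,3] + [0,1].
The 24×16 boundary matrix has rank 15 and Smith normal form diag(1,1,1,1,1,1,1,1,1,1,1,1,1,1,1).

Reading off H_k = ker ∂_k / im ∂_{k+1}:

  H_0: rank C_0 − rank ∂_1 = 8 − 7 = 1, and the invariant factors of ∂_1 are all 1, so H_0 = Z.
  H_1: rank ker ∂_1 − rank ∂_2 = (24 − 7) − 15 = 2, and the invariant factors of ∂_2 are all 1, so H_1 = Z^2.
  H_2: rank ker ∂_2 − rank ∂_3 = (16 − 15) − 0 = 1, and there is no ∂_3, so H_2 = Z.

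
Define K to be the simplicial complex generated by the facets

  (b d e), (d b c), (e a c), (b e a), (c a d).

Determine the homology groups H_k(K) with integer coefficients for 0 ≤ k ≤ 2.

Order the vertices as a < b < c < d < e. Listing each simplex with vertices in this order, K has dimension 2 with simplices:

  0-simplices (5): a, b, c, d, e
  1-simplices (10): ab, ac, ad, ae, bc, bd, be, cd, ce, de
  2-simplices (5): abe, acd, ace, bcd, bde

so the chain groups are C_0 ≅ Z^5, C_1 ≅ Z^10, C_2 ≅ Z^5.

∂_1: C_1 → C_0 sends each edge [p,q] (with p < q) to q − p. For instance
  ∂ad = d − a.
As a 5×10 matrix over Z this has rank 4, with invariant factors (1,1,1,1).

The boundary map ∂_2: C_2 → C_1 maps a triangle to the signed sum of its edges. For instance
  ∂bde = de − be + bd,
  ∂ace = ce − ae + ac.
This gives a 10×5 integer matrix of rank 5; reducing to Smith normal form yields diagonal entries (1,1,1,1,1).

From H_k ≅ ker(∂_k) / im(∂_{k+1}) we obtain:

  H_0: rank C_0 − rank ∂_1 = 5 − 4 = 1, and the invariant factors of ∂_1 are all 1, so H_0 ≅ Z.
  H_1: rank ker ∂_1 − rank ∂_2 = (10 − 4) − 5 = 1, and the invariant factors of ∂_2 are all 1, so H_1 ≅ Z.
  H_2: rank ker ∂_2 − rank ∂_3 = (5 − 5) − 0 = 0, and there is no ∂_3, so H_2 ≅ 0.

As a check, the Euler characteristic is 5 − 10 + 5 = 0, which agrees with 1 − 1 + 0 = 0.
(K is a triangulation of the Möbius band.)

H_0 = Z,  H_1 = Z,  H_2 = 0.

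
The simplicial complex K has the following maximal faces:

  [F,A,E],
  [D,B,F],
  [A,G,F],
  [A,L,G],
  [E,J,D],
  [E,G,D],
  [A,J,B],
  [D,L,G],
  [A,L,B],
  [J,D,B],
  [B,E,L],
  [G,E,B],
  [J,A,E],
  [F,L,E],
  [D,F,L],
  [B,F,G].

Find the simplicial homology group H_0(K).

H_0 ≅ Z.

We work with the vertex ordering A < B < D < E < F < G < J < L. The simplices of K, each written with vertices in increasing order, are:

  0-simplices (8): A, B, D, E, F, G, J, L
  1-simplices (24): AB, AE, AF, AG, AJ, AL, BD, BE, BF, BG, BJ, BL, DE, DF, DG, DJ, DL, EF, EG, EJ, EL, FG, FL, GL
  2-simplices (16): ABJ, ABL, AEF, AEJ, AFG, AGL, BDF, BDJ, BEG, BEL, BFG, DEG, DEJ, DFL, DGL, EFL

so the chain groups are C_0 ≅ Z^8, C_1 ≅ Z^24, C_2 ≅ Z^16.

∂_1: C_1 → C_0 sends each edge [p,q] (with p < q) to q − p.
The 8×24 boundary matrix has rank 7 and Smith normal form diag(1,1,1,1,1,1,1).

Boundary ∂_2: C_2 → C_1 acts by ∂[p,q,r] = [q,r] − [p,r] + [p,q]. For instance
  ∂EFL = FL − EL + EF,
  ∂DFL = FL − DL + DF.
The resulting 24×16 matrix has rank 15, and its Smith normal form has invariant factors (1,1,1,1,1,1,1,1,1,1,1,1,1,1,1).

Now H_k = ker ∂_k / im ∂_{k+1}, so:

  H_0: rank C_0 − rank ∂_1 = 8 − 7 = 1, and the invariant factors of ∂_1 are all 1, so H_0 = Z.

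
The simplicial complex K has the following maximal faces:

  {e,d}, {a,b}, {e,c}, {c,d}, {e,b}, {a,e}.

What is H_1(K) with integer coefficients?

H_1 = Z^2.

We work with the vertex ordering a < b < c < d < e. The simplices of K, each written with vertices in increasing order, are:

  0-simplices (5): a, b, c, d, e
  1-simplices (6): ab, ae, be, cd, ce, de

Hence C_0 ≅ Z^5, C_1 ≅ Z^6.

The boundary map ∂_1: C_1 → C_0 is given by ∂[p,q] = [q] − [p].
As a 5×6 matrix over Z this has rank 4, with invariant factors (1,1,1,1).

Computing H_k = (kernel of ∂_k) / (image of ∂_{k+1}):

  H_1: rank ker ∂_1 − rank ∂_2 = (6 − 4) − 0 = 2, and there is no ∂_2, so H_1 = Z^2.

(K is a triangulation of a wedge of 2 circles.)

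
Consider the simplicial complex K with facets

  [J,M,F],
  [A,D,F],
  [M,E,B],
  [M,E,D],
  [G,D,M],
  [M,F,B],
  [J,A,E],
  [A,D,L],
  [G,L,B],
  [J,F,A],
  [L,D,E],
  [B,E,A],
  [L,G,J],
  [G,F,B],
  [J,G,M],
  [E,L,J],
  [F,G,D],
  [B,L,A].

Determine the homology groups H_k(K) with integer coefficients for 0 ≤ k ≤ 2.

H_0 ≅ Z,  H_1 ≅ Z ⊕ Z/2,  H_2 = 0.

Take the total order A < B < D < E < F < G < J < L < M on the vertex set. Then K (dimension 2) consists of the simplices:

  0-simplices (9): A, B, D, E, F, G, J, L, M
  1-simplices (27): AB, AD, AE, AF, AJ, AL, BE, BF, BG, BL, BM, DE, DF, DG, DL, DM, EJ, EL, EM, FG, FJ, FM, GJ, GL, GM, JL, JM
  2-simplices (18): ABE, ABL, ADF, ADL, AEJ, AFJ, BEM, BFG, BFM, BGL, DEL, DEM, DFG, DGM, EJL, FJM, GJL, GJM

giving chain groups C_0 ≅ Z^9, C_1 ≅ Z^27, C_2 ≅ Z^18.

Boundary ∂_1: C_1 → C_0 is given by ∂[p,q] = [q] − [p]. For instance
  ∂BG = G − B.
The 9×27 boundary matrix has rank 8 and Smith normal form diag(1,1,1,1,1,1,1,1).

Boundary ∂_2: C_2 → C_1 sends each 2-simplex [p,q,r] to [q,r] − [p,r] + [p,q]. For instance
  ∂FJM = JM − FM + FJ,
  ∂BGL = GL − BL + BG.
The 27×18 boundary matrix has rank 18 and Smith normal form diag(1,1,1,1,1,1,1,1,1,1,1,1,1,1,1,1,1,2).

From H_k ≅ ker(∂_k) / im(∂_{k+1}) we obtain:

  H_0: rank C_0 − rank ∂_1 = 9 − 8 = 1, and the invariant factors of ∂_1 are all 1, so H_0 = Z.
  H_1: rank ker ∂_1 − rank ∂_2 = (27 − 8) − 18 = 1, and ∂_2 has invariant factor 2 > 1, so H_1 = Z ⊕ Z/2.
  H_2: rank ker ∂_2 − rank ∂_3 = (18 − 18) − 0 = 0, and there is no ∂_3, so H_2 = 0.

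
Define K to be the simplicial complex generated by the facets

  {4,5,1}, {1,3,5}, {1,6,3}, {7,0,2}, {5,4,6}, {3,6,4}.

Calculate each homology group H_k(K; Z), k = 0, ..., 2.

K has 8 vertices, 13 edges, 6 triangles.
rank ∂_0 = 0, rank ∂_1 = 6 ⇒ b_0 = 8 − 0 − 6 = 2; all invariant factors of ∂_1 are 1 so no torsion. So H_0 ≅ Z^2.
rank ∂_1 = 6, rank ∂_2 = 6 ⇒ b_1 = 13 − 6 − 6 = 1; all invariant factors of ∂_2 are 1 so no torsion. So H_1 ≅ Z.
rank ∂_2 = 6, rank ∂_3 = 0 ⇒ b_2 = 6 − 6 − 0 = 0. So H_2 ≅ 0.

H_0 = Z^2,  H_1 = Z,  H_2 = 0.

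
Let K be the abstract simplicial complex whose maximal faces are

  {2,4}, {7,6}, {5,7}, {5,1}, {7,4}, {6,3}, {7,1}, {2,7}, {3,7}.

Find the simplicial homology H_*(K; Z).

Fix the vertex order 1 < 2 < 3 < 4 < 5 < 6 < 7 and write every simplex with vertices in increasing order. Then dim K = 1 and the simplices of K are:

  0-simplices (7): [1], [2], [3], [4], [5], [6], [7]
  1-simplices (9): [1,5], [1,7], [2,4], [2,7], [3,6], [3,7], [4,7], [5,7], [6,7]

so the chain groups are C_0 ≅ Z^7, C_1 ≅ Z^9.

∂_1: C_1 → C_0 maps an edge to its endpoints' difference, ∂[p,q] = q − p. For instance
  ∂[6,7] = [7] − [6].
As a 7×9 matrix over Z this has rank 6, with invariant factors (1,1,1,1,1,1).

Computing H_k = (kernel of ∂_k) / (image of ∂_{k+1}):

  H_0: rank C_0 − rank ∂_1 = 7 − 6 = 1, and the invariant factors of ∂_1 are all 1, so H_0 ≅ Z.
  H_1: rank ker ∂_1 − rank ∂_2 = (9 − 6) − 0 = 3, and there is no ∂_2, so H_1 ≅ Z^3.

H_0 = Z,  H_1 = Z^3.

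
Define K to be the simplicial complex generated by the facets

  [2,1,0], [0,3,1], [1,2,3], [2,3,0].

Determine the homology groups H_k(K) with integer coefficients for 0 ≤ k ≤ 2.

Fix the vertex order 0 < 1 < 2 < 3 and write every simplex with vertices in increasing order. Then dim K = 2 and the simplices of K are:

  0-simplices (4): [0], [1], [2], [3]
  1-simplices (6): [0,1], [0,2], [0,3], [1,2], [1,3], [2,3]
  2-simplices (4): [0,1,2], [0,1,3], [0,2,3], [1,2,3]

so the chain groups are C_0 ≅ Z^4, C_1 ≅ Z^6, C_2 ≅ Z^4.

Boundary ∂_1: C_1 → C_0 is given by ∂[p,q] = [q] − [p]. For instance
  ∂[0,3] = [3] − [0].
This gives a 4×6 integer matrix of rank 3; reducing to Smith normal form yields diagonal entries (1,1,1).

Boundary ∂_2: C_2 → C_1 sends each 2-simplex [p,q,r] to [q,r] − [p,r] + [p,q]. For instance
  ∂[0,1,2] = [1,2] − [0,2] + [0,1],
  ∂[0,2,3] = [2,3] − [0,3] + [0,2].
The 6×4 boundary matrix has rank 3 and Smith normal form diag(1,1,1).

Computing H_k = (kernel of ∂_k) / (image of ∂_{k+1}):

  H_0: rank C_0 − rank ∂_1 = 4 − 3 = 1, and the invariant factors of ∂_1 are all 1, so H_0 = Z.
  H_1: rank ker ∂_1 − rank ∂_2 = (6 − 3) − 3 = 0, and the invariant factors of ∂_2 are all 1, so H_1 = 0.
  H_2: rank ker ∂_2 − rank ∂_3 = (4 − 3) − 0 = 1, and there is no ∂_3, so H_2 = Z.

As a check, the Euler characteristic is 4 − 6 + 4 = 2, which agrees with 1 − 0 + 1 = 2.

H_0 = Z,  H_1 = 0,  H_2 = Z.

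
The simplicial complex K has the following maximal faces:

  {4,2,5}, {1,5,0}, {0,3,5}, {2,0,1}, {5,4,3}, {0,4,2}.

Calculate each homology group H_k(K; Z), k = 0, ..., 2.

H_0 = Z,  H_1 = Z,  H_2 = 0.

We work with the vertex ordering 0 < 1 < 2 < 3 < 4 < 5. The simplices of K, each written with vertices in increasing order, are:

  0-simplices (6): [0], [1], [2], [3], [4], [5]
  1-simplices (12): [0,1], [0,2], [0,3], [0,4], [0,5], [1,2], [1,5], [2,4], [2,5], [3,4], [3,5], [4,5]
  2-simplices (6): [0,1,2], [0,1,5], [0,2,4], [0,3,5], [2,4,5], [3,4,5]

Hence C_0 ≅ Z^6, C_1 ≅ Z^12, C_2 ≅ Z^6.

Boundary ∂_1: C_1 → C_0 maps an edge to its endpoints' difference, ∂[p,q] = q − p.
The resulting 6×12 matrix has rank 5, and its Smith normal form has invariant factors (1,1,1,1,1).

The boundary map ∂_2: C_2 → C_1 acts by ∂[p,q,r] = [q,r] − [p,r] + [p,q]. For instance
  ∂[0,1,5] = [1,5] − [0,5] + [0,1],
  ∂[3,4,5] = [4,5] − [3,5] + [3,4].
The 12×6 boundary matrix has rank 6 and Smith normal form diag(1,1,1,1,1,1).

Computing H_k = (kernel of ∂_k) / (image of ∂_{k+1}):

  H_0: rank C_0 − rank ∂_1 = 6 − 5 = 1, and the invariant factors of ∂_1 are all 1, so H_0 ≅ Z.
  H_1: rank ker ∂_1 − rank ∂_2 = (12 − 5) − 6 = 1, and the invariant factors of ∂_2 are all 1, so H_1 ≅ Z.
  H_2: rank ker ∂_2 − rank ∂_3 = (6 − 6) − 0 = 0, and there is no ∂_3, so H_2 ≅ 0.

As a check, the Euler characteristic is 6 − 12 + 6 = 0, which agrees with 1 − 1 + 0 = 0.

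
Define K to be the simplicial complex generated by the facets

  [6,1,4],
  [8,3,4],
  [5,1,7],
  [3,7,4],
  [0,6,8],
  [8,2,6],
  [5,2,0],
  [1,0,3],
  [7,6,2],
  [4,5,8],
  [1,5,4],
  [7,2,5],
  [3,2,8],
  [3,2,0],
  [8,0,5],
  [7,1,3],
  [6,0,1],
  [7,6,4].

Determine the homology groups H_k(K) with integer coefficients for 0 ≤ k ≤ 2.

We work with the vertex ordering 0 < 1 < 2 < 3 < 4 < 5 < 6 < 7 < 8. The simplices of K, each written with vertices in increasing order, are:

  0-simplices (9): [0], [1], [2], [3], [4], [5], [6], [7], [8]
  1-simplices (27): (27 of them)
  2-simplices (18): [0,1,3], [0,1,6], [0,2,3], [0,2,5], [0,5,8], [0,6,8], [1,3,7], [1,4,5], [1,4,6], [1,5,7], [2,3,8], [2,5,7], [2,6,7], [2,6,8], [3,4,7], [3,4,8], [4,5,8], [4,6,7]

Hence C_0 ≅ Z^9, C_1 ≅ Z^27, C_2 ≅ Z^18.

Boundary ∂_1: C_1 → C_0 is given by ∂[p,q] = [q] − [p].
This gives a 9×27 integer matrix of rank 8; reducing to Smith normal form yields diagonal entries (1,1,1,1,1,1,1,1).

∂_2: C_2 → C_1 sends each 2-simplex [p,q,r] to [q,r] − [p,r] + [p,q]. For instance
  ∂[2,3,8] = [3,8] − [2,8] + [2,3],
  ∂[4,5,8] = [5,8] − [4,8] + [4,5].
The 27×18 boundary matrix has rank 18 and Smith normal form diag(1,1,1,1,1,1,1,1,1,1,1,1,1,1,1,1,1,2).

Now H_k = ker ∂_k / im ∂_{k+1}, so:

  H_0: rank C_0 − rank ∂_1 = 9 − 8 = 1, and the invariant factors of ∂_1 are all 1, so H_0 ≅ Z.
  H_1: rank ker ∂_1 − rank ∂_2 = (27 − 8) − 18 = 1, and ∂_2 has invariant factor 2 > 1, so H_1 ≅ Z ⊕ Z/2Z.
  H_2: rank ker ∂_2 − rank ∂_3 = (18 − 18) − 0 = 0, and there is no ∂_3, so H_2 ≅ 0.

As a check, the Euler characteristic is 9 − 27 + 18 = 0, which agrees with 1 − 1 + 0 = 0.

H_0 = Z,  H_1 = Z ⊕ Z/2Z,  H_2 = 0.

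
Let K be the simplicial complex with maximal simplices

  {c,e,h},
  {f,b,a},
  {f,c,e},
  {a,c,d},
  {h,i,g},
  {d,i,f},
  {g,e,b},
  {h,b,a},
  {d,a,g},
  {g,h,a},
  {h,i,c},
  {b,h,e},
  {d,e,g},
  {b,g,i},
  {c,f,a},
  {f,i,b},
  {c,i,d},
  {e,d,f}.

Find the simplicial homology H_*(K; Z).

We work with the vertex ordering a < b < c < d < e < f < g < h < i. The simplices of K, each written with vertices in increasing order, are:

  0-simplices (9): a, b, c, d, e, f, g, h, i
  1-simplices (27): ab, ac, ad, af, ag, ah, be, bf, bg, bh, bi, cd, ce, cf, ch, ci, de, df, dg, di, ef, eg, eh, fi, gh, gi, hi
  2-simplices (18): abf, abh, acd, acf, adg, agh, beg, beh, bfi, bgi, cdi, cef, ceh, chi, def, deg, dfi, ghi

Hence C_0 ≅ Z^9, C_1 ≅ Z^27, C_2 ≅ Z^18.

∂_1: C_1 → C_0 maps an edge to its endpoints' difference, ∂[p,q] = q − p.
The 9×27 boundary matrix has rank 8 and Smith normal form diag(1,1,1,1,1,1,1,1).

∂_2: C_2 → C_1 sends each 2-simplex [p,q,r] to [q,r] − [p,r] + [p,q]. For instance
  ∂ghi = hi − gi + gh,
  ∂acd = cd − ad + ac.
The resulting 27×18 matrix has rank 18, and its Smith normal form has invariant factors (1,1,1,1,1,1,1,1,1,1,1,1,1,1,1,1,1,2).

Now H_k = ker ∂_k / im ∂_{k+1}, so:

  H_0: rank C_0 − rank ∂_1 = 9 − 8 = 1, and the invariant factors of ∂_1 are all 1, so H_0 = Z.
  H_1: rank ker ∂_1 − rank ∂_2 = (27 − 8) − 18 = 1, and ∂_2 has invariant factor 2 > 1, so H_1 = Z ⊕ Z/2.
  H_2: rank ker ∂_2 − rank ∂_3 = (18 − 18) − 0 = 0, and there is no ∂_3, so H_2 = 0.

(K is a triangulation of the Klein bottle.)

H_0 ≅ Z,  H_1 ≅ Z ⊕ Z/2,  H_2 = 0.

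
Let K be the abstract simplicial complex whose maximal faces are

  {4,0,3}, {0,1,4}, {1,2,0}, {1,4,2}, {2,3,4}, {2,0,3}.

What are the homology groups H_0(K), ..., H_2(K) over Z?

We work with the vertex ordering 0 < 1 < 2 < 3 < 4. The simplices of K, each written with vertices in increasing order, are:

  0-simplices (5): [0], [1], [2], [3], [4]
  1-simplices (9): [0,1], [0,2], [0,3], [0,4], [1,2], [1,4], [2,3], [2,4], [3,4]
  2-simplices (6): [0,1,2], [0,1,4], [0,2,3], [0,3,4], [1,2,4], [2,3,4]

Hence C_0 ≅ Z^5, C_1 ≅ Z^9, C_2 ≅ Z^6.

The boundary map ∂_1: C_1 → C_0 is given by ∂[p,q] = [q] − [p]. For instance
  ∂[2,3] = [3] − [2].
The resulting 5×9 matrix has rank 4, and its Smith normal form has invariant factors (1,1,1,1).

Boundary ∂_2: C_2 → C_1 sends each 2-simplex [p,q,r] to [q,r] − [p,r] + [p,q]. For instance
  ∂[2,3,4] = [3,4] − [2,4] + [2,3],
  ∂[0,1,2] = [1,2] − [0,2] + [0,1].
As a 9×6 matrix over Z this has rank 5, with invariant factors (1,1,1,1,1).

Reading off H_k = ker ∂_k / im ∂_{k+1}:

  H_0: rank C_0 − rank ∂_1 = 5 − 4 = 1, and the invariant factors of ∂_1 are all 1, so H_0 = Z.
  H_1: rank ker ∂_1 − rank ∂_2 = (9 − 4) − 5 = 0, and the invariant factors of ∂_2 are all 1, so H_1 = 0.
  H_2: rank ker ∂_2 − rank ∂_3 = (6 − 5) − 0 = 1, and there is no ∂_3, so H_2 = Z.

H_0 ≅ Z,  H_1 = 0,  H_2 ≅ Z.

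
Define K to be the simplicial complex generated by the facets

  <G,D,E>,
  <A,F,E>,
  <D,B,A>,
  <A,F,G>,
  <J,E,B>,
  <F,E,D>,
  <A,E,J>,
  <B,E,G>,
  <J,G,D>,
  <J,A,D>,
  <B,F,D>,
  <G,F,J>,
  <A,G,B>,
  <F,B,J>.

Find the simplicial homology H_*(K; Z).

H_0 ≅ Z,  H_1 ≅ Z^2,  H_2 ≅ Z.

Fix the vertex order A < B < D < E < F < G < J and write every simplex with vertices in increasing order. Then dim K = 2 and the simplices of K are:

  0-simplices (7): A, B, D, E, F, G, J
  1-simplices (21): AB, AD, AE, AF, AG, AJ, BD, BE, BF, BG, BJ, DE, DF, DG, DJ, EF, EG, EJ, FG, FJ, GJ
  2-simplices (14): ABD, ABG, ADJ, AEF, AEJ, AFG, BDF, BEG, BEJ, BFJ, DEF, DEG, DGJ, FGJ

Hence C_0 ≅ Z^7, C_1 ≅ Z^21, C_2 ≅ Z^14.

The boundary map ∂_1: C_1 → C_0 sends each edge [p,q] (with p < q) to q − p.
The resulting 7×21 matrix has rank 6, and its Smith normal form has invariant factors (1,1,1,1,1,1).

The boundary map ∂_2: C_2 → C_1 acts by ∂[p,q,r] = [q,r] − [p,r] + [p,q]. For instance
  ∂AFG = FG − AG + AF,
  ∂ABG = BG − AG + AB.
As a 21×14 matrix over Z this has rank 13, with invariant factors (1,1,1,1,1,1,1,1,1,1,1,1,1).

Now H_k = ker ∂_k / im ∂_{k+1}, so:

  H_0: rank C_0 − rank ∂_1 = 7 − 6 = 1, and the invariant factors of ∂_1 are all 1, so H_0 ≅ Z.
  H_1: rank ker ∂_1 − rank ∂_2 = (21 − 6) − 13 = 2, and the invariant factors of ∂_2 are all 1, so H_1 ≅ Z^2.
  H_2: rank ker ∂_2 − rank ∂_3 = (14 − 13) − 0 = 1, and there is no ∂_3, so H_2 ≅ Z.

As a check, the Euler characteristic is 7 − 21 + 14 = 0, which agrees with 1 − 2 + 1 = 0.
(K is a triangulation of the torus T^2.)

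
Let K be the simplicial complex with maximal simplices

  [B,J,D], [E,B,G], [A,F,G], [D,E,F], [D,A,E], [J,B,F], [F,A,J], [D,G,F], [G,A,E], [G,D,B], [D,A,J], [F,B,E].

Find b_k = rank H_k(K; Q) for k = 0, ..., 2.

b_0 = 1, b_1 = 0, b_2 = 0.

Fix the vertex order A < B < D < E < F < G < J and write every simplex with vertices in increasing order. Then dim K = 2 and the simplices of K are:

  0-simplices (7): A, B, D, E, F, G, J
  1-simplices (18): AD, AE, AF, AG, AJ, BD, BE, BF, BG, BJ, DE, DF, DG, DJ, EF, EG, FG, FJ
  2-simplices (12): ADE, ADJ, AEG, AFG, AFJ, BDG, BDJ, BEF, BEG, BFJ, DEF, DFG

giving chain groups C_0 ≅ Z^7, C_1 ≅ Z^18, C_2 ≅ Z^12.

The boundary map ∂_1: C_1 → C_0 sends each edge [p,q] (with p < q) to q − p. For instance
  ∂EG = G − E.
The resulting 7×18 matrix has rank 6, and its Smith normal form has invariant factors (1,1,1,1,1,1).

The boundary map ∂_2: C_2 → C_1 maps a triangle to the signed sum of its edges. For instance
  ∂AFJ = FJ − AJ + AF,
  ∂DFG = FG − DG + DF.
The resulting 18×12 matrix has rank 12, and its Smith normal form has invariant factors (1,1,1,1,1,1,1,1,1,1,1,2).

From H_k ≅ ker(∂_k) / im(∂_{k+1}) we obtain:

  H_0: rank C_0 − rank ∂_1 = 7 − 6 = 1, and the invariant factors of ∂_1 are all 1, so H_0 ≅ Z.
  H_1: rank ker ∂_1 − rank ∂_2 = (18 − 6) − 12 = 0, and ∂_2 has invariant factor 2 > 1, so H_1 ≅ Z/2Z.
  H_2: rank ker ∂_2 − rank ∂_3 = (12 − 12) − 0 = 0, and there is no ∂_3, so H_2 ≅ 0.

As a check, the Euler characteristic is 7 − 18 + 12 = 1, which agrees with 1 − 0 + 0 = 1.
(K is a triangulation of the real projective plane RP^2.)

Hence the Betti numbers are b_0 = 1, b_1 = 0, b_2 = 0.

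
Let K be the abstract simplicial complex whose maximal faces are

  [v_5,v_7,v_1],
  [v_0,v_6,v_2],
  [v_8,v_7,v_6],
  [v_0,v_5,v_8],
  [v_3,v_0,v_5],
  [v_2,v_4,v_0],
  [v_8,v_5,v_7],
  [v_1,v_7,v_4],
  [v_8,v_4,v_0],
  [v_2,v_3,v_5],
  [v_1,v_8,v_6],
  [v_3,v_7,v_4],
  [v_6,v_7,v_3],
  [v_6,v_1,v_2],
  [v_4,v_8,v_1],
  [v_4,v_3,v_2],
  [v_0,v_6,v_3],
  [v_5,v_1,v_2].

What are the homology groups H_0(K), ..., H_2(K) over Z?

Take the total order v_0 < v_1 < v_2 < v_3 < v_4 < v_5 < v_6 < v_7 < v_8 on the vertex set. Then K (dimension 2) consists of the simplices:

  0-simplices (9): [v_0], [v_1], [v_2], [v_3], [v_4], [v_5], [v_6], [v_7], [v_8]
  1-simplices (27): (27 of them)
  2-simplices (18): (18 of them)

so the chain groups are C_0 ≅ Z^9, C_1 ≅ Z^27, C_2 ≅ Z^18.

Boundary ∂_1: C_1 → C_0 sends each edge [p,q] (with p < q) to q − p.
As a 9×27 matrix over Z this has rank 8, with invariant factors (1,1,1,1,1,1,1,1).

Boundary ∂_2: C_2 → C_1 maps a triangle to the signed sum of its edges. For instance
  ∂[v_0,v_2,v_6] = [v_2,v_6] − [v_0,v_6] + [v_0,v_2],
  ∂[v_2,v_3,v_4] = [v_3,v_4] − [v_2,v_4] + [v_2,v_3].
The 27×18 boundary matrix has rank 18 and Smith normal form diag(1,1,1,1,1,1,1,1,1,1,1,1,1,1,1,1,1,2).

Now H_k = ker ∂_k / im ∂_{k+1}, so:

  H_0: rank C_0 − rank ∂_1 = 9 − 8 = 1, and the invariant factors of ∂_1 are all 1, so H_0 ≅ Z.
  H_1: rank ker ∂_1 − rank ∂_2 = (27 − 8) − 18 = 1, and ∂_2 has invariant factor 2 > 1, so H_1 ≅ Z × Z/2.
  H_2: rank ker ∂_2 − rank ∂_3 = (18 − 18) − 0 = 0, and there is no ∂_3, so H_2 ≅ 0.

As a check, the Euler characteristic is 9 − 27 + 18 = 0, which agrees with 1 − 1 + 0 = 0.

H_0 = Z,  H_1 = Z × Z/2,  H_2 = 0.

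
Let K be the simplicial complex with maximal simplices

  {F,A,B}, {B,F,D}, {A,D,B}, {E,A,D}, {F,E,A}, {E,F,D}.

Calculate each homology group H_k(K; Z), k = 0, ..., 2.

H_0 = Z,  H_1 = 0,  H_2 = Z.

We work with the vertex ordering A < B < D < E < F. The simplices of K, each written with vertices in increasing order, are:

  0-simplices (5): A, B, D, E, F
  1-simplices (9): AB, AD, AE, AF, BD, BF, DE, DF, EF
  2-simplices (6): ABD, ABF, ADE, AEF, BDF, DEF

Hence C_0 ≅ Z^5, C_1 ≅ Z^9, C_2 ≅ Z^6.

The boundary map ∂_1: C_1 → C_0 is given by ∂[p,q] = [q] − [p].
This gives a 5×9 integer matrix of rank 4; reducing to Smith normal form yields diagonal entries (1,1,1,1).

∂_2: C_2 → C_1 sends each 2-simplex [p,q,r] to [q,r] − [p,r] + [p,q]. For instance
  ∂ABD = BD − AD + AB,
  ∂ABF = BF − AF + AB.
The resulting 9×6 matrix has rank 5, and its Smith normal form has invariant factors (1,1,1,1,1).

From H_k ≅ ker(∂_k) / im(∂_{k+1}) we obtain:

  H_0: rank C_0 − rank ∂_1 = 5 − 4 = 1, and the invariant factors of ∂_1 are all 1, so H_0 ≅ Z.
  H_1: rank ker ∂_1 − rank ∂_2 = (9 − 4) − 5 = 0, and the invariant factors of ∂_2 are all 1, so H_1 ≅ 0.
  H_2: rank ker ∂_2 − rank ∂_3 = (6 − 5) − 0 = 1, and there is no ∂_3, so H_2 ≅ Z.

As a check, the Euler characteristic is 5 − 9 + 6 = 2, which agrees with 1 − 0 + 1 = 2.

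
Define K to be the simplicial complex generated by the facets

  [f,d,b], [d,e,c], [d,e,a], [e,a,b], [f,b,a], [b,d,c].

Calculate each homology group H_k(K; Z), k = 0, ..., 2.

Fix the vertex order a < b < c < d < e < f and write every simplex with vertices in increasing order. Then dim K = 2 and the simplices of K are:

  0-simplices (6): a, b, c, d, e, f
  1-simplices (12): ab, ad, ae, af, bc, bd, be, bf, cd, ce, de, df
  2-simplices (6): abe, abf, ade, bcd, bdf, cde

giving chain groups C_0 ≅ Z^6, C_1 ≅ Z^12, C_2 ≅ Z^6.

Boundary ∂_1: C_1 → C_0 is given by ∂[p,q] = [q] − [p]. For instance
  ∂af = f − a.
The 6×12 boundary matrix has rank 5 and Smith normal form diag(1,1,1,1,1).

Boundary ∂_2: C_2 → C_1 acts by ∂[p,q,r] = [q,r] − [p,r] + [p,q]. For instance
  ∂cde = de − ce + cd,
  ∂bcd = cd − bd + bc.
The resulting 12×6 matrix has rank 6, and its Smith normal form has invariant factors (1,1,1,1,1,1).

Computing H_k = (kernel of ∂_k) / (image of ∂_{k+1}):

  H_0: rank C_0 − rank ∂_1 = 6 − 5 = 1, and the invariant factors of ∂_1 are all 1, so H_0 = Z.
  H_1: rank ker ∂_1 − rank ∂_2 = (12 − 5) − 6 = 1, and the invariant factors of ∂_2 are all 1, so H_1 = Z.
  H_2: rank ker ∂_2 − rank ∂_3 = (6 − 6) − 0 = 0, and there is no ∂_3, so H_2 = 0.

H_0 ≅ Z,  H_1 ≅ Z,  H_2 = 0.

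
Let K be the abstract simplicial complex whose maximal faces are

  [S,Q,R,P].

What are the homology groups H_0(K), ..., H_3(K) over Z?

Fix the vertex order P < Q < R < S and write every simplex with vertices in increasing order. Then dim K = 3 and the simplices of K are:

  0-simplices (4): P, Q, R, S
  1-simplices (6): PQ, PR, PS, QR, QS, RS
  2-simplices (4): PQR, PQS, PRS, QRS
  3-simplices (1): PQRS

giving chain groups C_0 ≅ Z^4, C_1 ≅ Z^6, C_2 ≅ Z^4, C_3 ≅ Z^1.

The boundary map ∂_1: C_1 → C_0 is given by ∂[p,q] = [q] − [p].
This gives a 4×6 integer matrix of rank 3; reducing to Smith normal form yields diagonal entries (1,1,1).

∂_2: C_2 → C_1 maps a triangle to the signed sum of its edges. For instance
  ∂PRS = RS − PS + PR,
  ∂QRS = RS − QS + QR.
The resulting 6×4 matrix has rank 3, and its Smith normal form has invariant factors (1,1,1).

The boundary map ∂_3: C_3 → C_2 sends each 3-simplex σ to the alternating sum Σ_i (−1)^i (σ with its i-th vertex removed). For instance
  ∂PQRS = QRS − PRS + PQS − PQR.
As a 4×1 matrix over Z this has rank 1, with invariant factors (1).

Reading off H_k = ker ∂_k / im ∂_{k+1}:

  H_0: rank C_0 − rank ∂_1 = 4 − 3 = 1, and the invariant factors of ∂_1 are all 1, so H_0 = Z.
  H_1: rank ker ∂_1 − rank ∂_2 = (6 − 3) − 3 = 0, and the invariant factors of ∂_2 are all 1, so H_1 = 0.
  H_2: rank ker ∂_2 − rank ∂_3 = (4 − 3) − 1 = 0, and the invariant factors of ∂_3 are all 1, so H_2 = 0.
  H_3: rank ker ∂_3 − rank ∂_4 = (1 − 1) − 0 = 0, and there is no ∂_4, so H_3 = 0.

As a check, the Euler characteristic is 4 − 6 + 4 − 1 = 1, which agrees with 1 − 0 + 0 − 0 = 1.
(K is a triangulation of the 3-simplex.)

H_0 = Z,  H_1 = 0,  H_2 = 0,  H_3 = 0.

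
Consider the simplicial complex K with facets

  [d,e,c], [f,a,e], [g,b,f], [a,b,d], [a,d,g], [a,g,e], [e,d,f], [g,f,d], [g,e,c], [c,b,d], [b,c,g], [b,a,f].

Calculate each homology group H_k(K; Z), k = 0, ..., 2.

Fix the vertex order a < b < c < d < e < f < g and write every simplex with vertices in increasing order. Then dim K = 2 and the simplices of K are:

  0-simplices (7): a, b, c, d, e, f, g
  1-simplices (18): ab, ad, ae, af, ag, bc, bd, bf, bg, cd, ce, cg, de, df, dg, ef, eg, fg
  2-simplices (12): abd, abf, adg, aef, aeg, bcd, bcg, bfg, cde, ceg, def, dfg

Hence C_0 ≅ Z^7, C_1 ≅ Z^18, C_2 ≅ Z^12.

The boundary map ∂_1: C_1 → C_0 is given by ∂[p,q] = [q] − [p]. For instance
  ∂bf = f − b.
The 7×18 boundary matrix has rank 6 and Smith normal form diag(1,1,1,1,1,1).

Boundary ∂_2: C_2 → C_1 acts by ∂[p,q,r] = [q,r] − [p,r] + [p,q]. For instance
  ∂aef = ef − af + ae,
  ∂abd = bd − ad + ab.
This gives a 18×12 integer matrix of rank 12; reducing to Smith normal form yields diagonal entries (1,1,1,1,1,1,1,1,1,1,1,2).

Reading off H_k = ker ∂_k / im ∂_{k+1}:

  H_0: rank C_0 − rank ∂_1 = 7 − 6 = 1, and the invariant factors of ∂_1 are all 1, so H_0 = Z.
  H_1: rank ker ∂_1 − rank ∂_2 = (18 − 6) − 12 = 0, and ∂_2 has invariant factor 2 > 1, so H_1 = Z/2.
  H_2: rank ker ∂_2 − rank ∂_3 = (12 − 12) − 0 = 0, and there is no ∂_3, so H_2 = 0.

As a check, the Euler characteristic is 7 − 18 + 12 = 1, which agrees with 1 − 0 + 0 = 1.

H_0 = Z,  H_1 = Z/2,  H_2 = 0.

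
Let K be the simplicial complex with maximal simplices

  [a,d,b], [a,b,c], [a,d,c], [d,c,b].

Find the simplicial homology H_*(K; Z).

We work with the vertex ordering a < b < c < d. The simplices of K, each written with vertices in increasing order, are:

  0-simplices (4): a, b, c, d
  1-simplices (6): ab, ac, ad, bc, bd, cd
  2-simplices (4): abc, abd, acd, bcd

Hence C_0 ≅ Z^4, C_1 ≅ Z^6, C_2 ≅ Z^4.

∂_1: C_1 → C_0 is given by ∂[p,q] = [q] − [p]. For instance
  ∂ab = b − a.
As a 4×6 matrix over Z this has rank 3, with invariant factors (1,1,1).

The boundary map ∂_2: C_2 → C_1 sends each 2-simplex [p,q,r] to [q,r] − [p,r] + [p,q]. For instance
  ∂abd = bd − ad + ab,
  ∂abc = bc − ac + ab.
The resulting 6×4 matrix has rank 3, and its Smith normal form has invariant factors (1,1,1).

From H_k ≅ ker(∂_k) / im(∂_{k+1}) we obtain:

  H_0: rank C_0 − rank ∂_1 = 4 − 3 = 1, and the invariant factors of ∂_1 are all 1, so H_0 = Z.
  H_1: rank ker ∂_1 − rank ∂_2 = (6 − 3) − 3 = 0, and the invariant factors of ∂_2 are all 1, so H_1 = 0.
  H_2: rank ker ∂_2 − rank ∂_3 = (4 − 3) − 0 = 1, and there is no ∂_3, so H_2 = Z.

H_0 ≅ Z,  H_1 = 0,  H_2 ≅ Z.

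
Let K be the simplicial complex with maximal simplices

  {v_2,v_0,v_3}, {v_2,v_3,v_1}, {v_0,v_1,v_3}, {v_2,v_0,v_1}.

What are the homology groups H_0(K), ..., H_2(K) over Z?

We work with the vertex ordering v_0 < v_1 < v_2 < v_3. The simplices of K, each written with vertices in increasing order, are:

  0-simplices (4): [v_0], [v_1], [v_2], [v_3]
  1-simplices (6): [v_0,v_1], [v_0,v_2], [v_0,v_3], [v_1,v_2], [v_1,v_3], [v_2,v_3]
  2-simplices (4): [v_0,v_1,v_2], [v_0,v_1,v_3], [v_0,v_2,v_3], [v_1,v_2,v_3]

giving chain groups C_0 ≅ Z^4, C_1 ≅ Z^6, C_2 ≅ Z^4.

Boundary ∂_1: C_1 → C_0 maps an edge to its endpoints' difference, ∂[p,q] = q − p. For instance
  ∂[v_2,v_3] = [v_3] − [v_2].
The resulting 4×6 matrix has rank 3, and its Smith normal form has invariant factors (1,1,1).

Boundary ∂_2: C_2 → C_1 acts by ∂[p,q,r] = [q,r] − [p,r] + [p,q]. For instance
  ∂[v_0,v_2,v_3] = [v_2,v_3] − [v_0,v_3] + [v_0,v_2],
  ∂[v_0,v_1,v_2] = [v_1,v_2] − [v_0,v_2] + [v_0,v_1].
This gives a 6×4 integer matrix of rank 3; reducing to Smith normal form yields diagonal entries (1,1,1).

Reading off H_k = ker ∂_k / im ∂_{k+1}:

  H_0: rank C_0 − rank ∂_1 = 4 − 3 = 1, and the invariant factors of ∂_1 are all 1, so H_0 ≅ Z.
  H_1: rank ker ∂_1 − rank ∂_2 = (6 − 3) − 3 = 0, and the invariant factors of ∂_2 are all 1, so H_1 ≅ 0.
  H_2: rank ker ∂_2 − rank ∂_3 = (4 − 3) − 0 = 1, and there is no ∂_3, so H_2 ≅ Z.

(K is a triangulation of the 2-sphere S^2.)

H_0 ≅ Z,  H_1 = 0,  H_2 ≅ Z.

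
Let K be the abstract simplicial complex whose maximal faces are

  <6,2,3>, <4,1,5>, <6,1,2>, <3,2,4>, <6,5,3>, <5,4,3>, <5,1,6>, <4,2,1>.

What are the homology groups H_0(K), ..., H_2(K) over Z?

H_0 ≅ Z,  H_1 = 0,  H_2 ≅ Z.

Fix the vertex order 1 < 2 < 3 < 4 < 5 < 6 and write every simplex with vertices in increasing order. Then dim K = 2 and the simplices of K are:

  0-simplices (6): [1], [2], [3], [4], [5], [6]
  1-simplices (12): [1,2], [1,4], [1,5], [1,6], [2,3], [2,4], [2,6], [3,4], [3,5], [3,6], [4,5], [5,6]
  2-simplices (8): [1,2,4], [1,2,6], [1,4,5], [1,5,6], [2,3,4], [2,3,6], [3,4,5], [3,5,6]

so the chain groups are C_0 ≅ Z^6, C_1 ≅ Z^12, C_2 ≅ Z^8.

The boundary map ∂_1: C_1 → C_0 sends each edge [p,q] (with p < q) to q − p. For instance
  ∂[2,4] = [4] − [2].
This gives a 6×12 integer matrix of rank 5; reducing to Smith normal form yields diagonal entries (1,1,1,1,1).

Boundary ∂_2: C_2 → C_1 acts by ∂[p,q,r] = [q,r] − [p,r] + [p,q]. For instance
  ∂[1,4,5] = [4,5] − [1,5] + [1,4],
  ∂[3,5,6] = [5,6] − [3,6] + [3,5].
This gives a 12×8 integer matrix of rank 7; reducing to Smith normal form yields diagonal entries (1,1,1,1,1,1,1).

Reading off H_k = ker ∂_k / im ∂_{k+1}:

  H_0: rank C_0 − rank ∂_1 = 6 − 5 = 1, and the invariant factors of ∂_1 are all 1, so H_0 = Z.
  H_1: rank ker ∂_1 − rank ∂_2 = (12 − 5) − 7 = 0, and the invariant factors of ∂_2 are all 1, so H_1 = 0.
  H_2: rank ker ∂_2 − rank ∂_3 = (8 − 7) − 0 = 1, and there is no ∂_3, so H_2 = Z.

As a check, the Euler characteristic is 6 − 12 + 8 = 2, which agrees with 1 − 0 + 1 = 2.
(K is a triangulation of the 2-sphere S^2.)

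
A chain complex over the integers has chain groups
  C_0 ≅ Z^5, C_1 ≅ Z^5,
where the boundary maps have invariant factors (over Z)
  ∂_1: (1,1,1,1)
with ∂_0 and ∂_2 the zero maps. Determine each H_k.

H_0: b_0 = 5 − 0 − 4 = 1; torsion from ∂_1 factors > 1: none. So H_0 ≅ Z.
H_1: b_1 = 5 − 4 − 0 = 1; torsion from ∂_2 factors > 1: none. So H_1 ≅ Z.

H_0 ≅ Z,  H_1 ≅ Z.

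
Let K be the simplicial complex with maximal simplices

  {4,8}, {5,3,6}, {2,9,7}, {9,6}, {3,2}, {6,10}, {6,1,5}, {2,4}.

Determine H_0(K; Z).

We work with the vertex ordering 1 < 2 < 3 < 4 < 5 < 6 < 7 < 8 < 9 < 10. The simplices of K, each written with vertices in increasing order, are:

  0-simplices (10): [1], [2], [3], [4], [5], [6], [7], [8], [9], [10]
  1-simplices (13): [1,5], [1,6], [2,3], [2,4], [2,7], [2,9], [3,5], [3,6], [4,8], [5,6], [6,9], [6,10], [7,9]
  2-simplices (3): [1,5,6], [2,7,9], [3,5,6]

so the chain groups are C_0 ≅ Z^10, C_1 ≅ Z^13, C_2 ≅ Z^3.

The boundary map ∂_1: C_1 → C_0 maps an edge to its endpoints' difference, ∂[p,q] = q − p.
As a 10×13 matrix over Z this has rank 9, with invariant factors (1,1,1,1,1,1,1,1,1).

Boundary ∂_2: C_2 → C_1 sends each 2-simplex [p,q,r] to [q,r] − [p,r] + [p,q]. For instance
  ∂[3,5,6] = [5,6] − [3,6] + [3,5],
  ∂[1,5,6] = [5,6] − [1,6] + [1,5].
The resulting 13×3 matrix has rank 3, and its Smith normal form has invariant factors (1,1,1).

From H_k ≅ ker(∂_k) / im(∂_{k+1}) we obtain:

  H_0: rank C_0 − rank ∂_1 = 10 − 9 = 1, and the invariant factors of ∂_1 are all 1, so H_0 ≅ Z.

H_0 = Z.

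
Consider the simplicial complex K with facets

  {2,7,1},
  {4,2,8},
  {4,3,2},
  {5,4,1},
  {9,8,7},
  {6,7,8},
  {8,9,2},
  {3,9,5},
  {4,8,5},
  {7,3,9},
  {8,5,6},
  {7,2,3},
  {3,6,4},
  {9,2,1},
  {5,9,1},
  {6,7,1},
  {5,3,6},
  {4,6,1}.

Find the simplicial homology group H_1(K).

Order the vertices as 1 < 2 < 3 < 4 < 5 < 6 < 7 < 8 < 9. Listing each simplex with vertices in this order, K has dimension 2 with simplices:

  0-simplices (9): [1], [2], [3], [4], [5], [6], [7], [8], [9]
  1-simplices (27): (27 of them)
  2-simplices (18): [1,2,7], [1,2,9], [1,4,5], [1,4,6], [1,5,9], [1,6,7], [2,3,4], [2,3,7], [2,4,8], [2,8,9], [3,4,6], [3,5,6], [3,5,9], [3,7,9], [4,5,8], [5,6,8], [6,7,8], [7,8,9]

Hence C_0 ≅ Z^9, C_1 ≅ Z^27, C_2 ≅ Z^18.

Boundary ∂_1: C_1 → C_0 maps an edge to its endpoints' difference, ∂[p,q] = q − p. For instance
  ∂[4,8] = [8] − [4].
The resulting 9×27 matrix has rank 8, and its Smith normal form has invariant factors (1,1,1,1,1,1,1,1).

Boundary ∂_2: C_2 → C_1 sends each 2-simplex [p,q,r] to [q,r] − [p,r] + [p,q]. For instance
  ∂[2,3,4] = [3,4] − [2,4] + [2,3],
  ∂[1,6,7] = [6,7] − [1,7] + [1,6].
This gives a 27×18 integer matrix of rank 18; reducing to Smith normal form yields diagonal entries (1,1,1,1,1,1,1,1,1,1,1,1,1,1,1,1,1,2).

Now H_k = ker ∂_k / im ∂_{k+1}, so:

  H_1: rank ker ∂_1 − rank ∂_2 = (27 − 8) − 18 = 1, and ∂_2 has invariant factor 2 > 1, so H_1 ≅ Z ⊕ Z/2.

(K is a triangulation of the Klein bottle.)

H_1 = Z ⊕ Z/2.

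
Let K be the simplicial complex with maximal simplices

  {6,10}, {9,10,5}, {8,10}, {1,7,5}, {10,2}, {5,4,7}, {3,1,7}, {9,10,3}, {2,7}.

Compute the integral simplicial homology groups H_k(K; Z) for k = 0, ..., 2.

H_0 = Z,  H_1 = Z^2,  H_2 = 0.

Take the total order 1 < 2 < 3 < 4 < 5 < 6 < 7 < 8 < 9 < 10 on the vertex set. Then K (dimension 2) consists of the simplices:

  0-simplices (10): [1], [2], [3], [4], [5], [6], [7], [8], [9], [10]
  1-simplices (16): [1,3], [1,5], [1,7], [2,7], [2,10], [3,7], [3,9], [3,10], [4,5], [4,7], [5,7], [5,9], [5,10], [6,10], [8,10], [9,10]
  2-simplices (5): [1,3,7], [1,5,7], [3,9,10], [4,5,7], [5,9,10]

so the chain groups are C_0 ≅ Z^10, C_1 ≅ Z^16, C_2 ≅ Z^5.

Boundary ∂_1: C_1 → C_0 maps an edge to its endpoints' difference, ∂[p,q] = q − p. For instance
  ∂[5,10] = [10] − [5].
The 10×16 boundary matrix has rank 9 and Smith normal form diag(1,1,1,1,1,1,1,1,1).

∂_2: C_2 → C_1 acts by ∂[p,q,r] = [q,r] − [p,r] + [p,q]. For instance
  ∂[5,9,10] = [9,10] − [5,10] + [5,9],
  ∂[1,3,7] = [3,7] − [1,7] + [1,3].
The resulting 16×5 matrix has rank 5, and its Smith normal form has invariant factors (1,1,1,1,1).

Now H_k = ker ∂_k / im ∂_{k+1}, so:

  H_0: rank C_0 − rank ∂_1 = 10 − 9 = 1, and the invariant factors of ∂_1 are all 1, so H_0 = Z.
  H_1: rank ker ∂_1 − rank ∂_2 = (16 − 9) − 5 = 2, and the invariant factors of ∂_2 are all 1, so H_1 = Z^2.
  H_2: rank ker ∂_2 − rank ∂_3 = (5 − 5) − 0 = 0, and there is no ∂_3, so H_2 = 0.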